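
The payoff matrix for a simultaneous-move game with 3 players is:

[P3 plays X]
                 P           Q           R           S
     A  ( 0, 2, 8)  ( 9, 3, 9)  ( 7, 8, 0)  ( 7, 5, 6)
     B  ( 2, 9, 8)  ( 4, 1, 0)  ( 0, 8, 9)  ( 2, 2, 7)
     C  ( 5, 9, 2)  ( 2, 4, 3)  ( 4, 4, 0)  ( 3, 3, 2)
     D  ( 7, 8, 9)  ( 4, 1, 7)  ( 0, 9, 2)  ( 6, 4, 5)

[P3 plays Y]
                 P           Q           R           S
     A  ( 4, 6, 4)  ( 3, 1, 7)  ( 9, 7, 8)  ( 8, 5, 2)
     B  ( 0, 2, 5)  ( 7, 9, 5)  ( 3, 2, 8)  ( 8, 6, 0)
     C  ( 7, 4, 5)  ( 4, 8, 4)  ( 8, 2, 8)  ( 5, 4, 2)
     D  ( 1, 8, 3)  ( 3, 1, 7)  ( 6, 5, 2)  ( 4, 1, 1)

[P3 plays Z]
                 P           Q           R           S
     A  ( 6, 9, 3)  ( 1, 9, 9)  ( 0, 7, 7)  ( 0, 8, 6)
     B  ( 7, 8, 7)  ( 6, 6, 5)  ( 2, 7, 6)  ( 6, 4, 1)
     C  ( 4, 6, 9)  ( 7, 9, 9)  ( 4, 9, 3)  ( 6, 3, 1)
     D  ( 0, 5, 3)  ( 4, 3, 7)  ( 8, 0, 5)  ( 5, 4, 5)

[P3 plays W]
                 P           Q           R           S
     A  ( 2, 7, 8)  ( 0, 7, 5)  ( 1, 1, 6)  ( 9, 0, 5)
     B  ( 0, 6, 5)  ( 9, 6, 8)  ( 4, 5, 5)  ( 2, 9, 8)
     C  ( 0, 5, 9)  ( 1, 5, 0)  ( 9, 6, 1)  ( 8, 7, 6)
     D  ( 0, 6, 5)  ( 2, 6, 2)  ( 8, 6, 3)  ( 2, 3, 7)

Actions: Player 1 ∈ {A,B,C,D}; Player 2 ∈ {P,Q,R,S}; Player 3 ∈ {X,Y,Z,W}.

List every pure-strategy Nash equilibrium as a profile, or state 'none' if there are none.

NE set: (A,P,W), (A,R,Y), (C,Q,Z)

(A,P,X): not NE [P1→D gives 7>0; P2→R gives 8>2]
(A,P,Y): not NE [P1→C gives 7>4; P2→R gives 7>6; P3→W gives 8>4]
(A,P,Z): not NE [P1→B gives 7>6; P3→W gives 8>3]
(A,P,W): NE
(A,Q,X): not NE [P2→R gives 8>3]
(A,Q,Y): not NE [P1→B gives 7>3; P2→R gives 7>1; P3→Z gives 9>7]
(A,Q,Z): not NE [P1→C gives 7>1]
(A,Q,W): not NE [P1→B gives 9>0; P3→Z gives 9>5]
(A,R,X): not NE [P3→Y gives 8>0]
(A,R,Y): NE
(A,R,Z): not NE [P1→D gives 8>0; P2→Q gives 9>7; P3→Y gives 8>7]
(A,R,W): not NE [P1→C gives 9>1; P2→Q gives 7>1; P3→Y gives 8>6]
(A,S,X): not NE [P2→R gives 8>5]
(A,S,Y): not NE [P2→R gives 7>5; P3→Z gives 6>2]
(A,S,Z): not NE [P1→C gives 6>0; P2→Q gives 9>8]
(A,S,W): not NE [P2→Q gives 7>0; P3→Z gives 6>5]
(B,P,X): not NE [P1→D gives 7>2]
(B,P,Y): not NE [P1→C gives 7>0; P2→Q gives 9>2; P3→X gives 8>5]
(B,P,Z): not NE [P3→X gives 8>7]
(B,P,W): not NE [P1→A gives 2>0; P2→S gives 9>6; P3→X gives 8>5]
(B,Q,X): not NE [P1→A gives 9>4; P2→P gives 9>1; P3→W gives 8>0]
(B,Q,Y): not NE [P3→W gives 8>5]
(B,Q,Z): not NE [P1→C gives 7>6; P2→P gives 8>6; P3→W gives 8>5]
(B,Q,W): not NE [P2→S gives 9>6]
(B,R,X): not NE [P1→A gives 7>0; P2→P gives 9>8]
(B,R,Y): not NE [P1→A gives 9>3; P2→Q gives 9>2; P3→X gives 9>8]
(B,R,Z): not NE [P1→D gives 8>2; P2→P gives 8>7; P3→X gives 9>6]
(B,R,W): not NE [P1→C gives 9>4; P2→S gives 9>5; P3→X gives 9>5]
(B,S,X): not NE [P1→A gives 7>2; P2→P gives 9>2; P3→W gives 8>7]
(B,S,Y): not NE [P2→Q gives 9>6; P3→W gives 8>0]
(B,S,Z): not NE [P2→P gives 8>4; P3→W gives 8>1]
(B,S,W): not NE [P1→A gives 9>2]
(C,P,X): not NE [P1→D gives 7>5; P3→W gives 9>2]
(C,P,Y): not NE [P2→Q gives 8>4; P3→W gives 9>5]
(C,P,Z): not NE [P1→B gives 7>4; P2→R gives 9>6]
(C,P,W): not NE [P1→A gives 2>0; P2→S gives 7>5]
(C,Q,X): not NE [P1→A gives 9>2; P2→P gives 9>4; P3→Z gives 9>3]
(C,Q,Y): not NE [P1→B gives 7>4; P3→Z gives 9>4]
(C,Q,Z): NE
(C,Q,W): not NE [P1→B gives 9>1; P2→S gives 7>5; P3→Z gives 9>0]
(C,R,X): not NE [P1→A gives 7>4; P2→P gives 9>4; P3→Y gives 8>0]
(C,R,Y): not NE [P1→A gives 9>8; P2→Q gives 8>2]
(C,R,Z): not NE [P1→D gives 8>4; P3→Y gives 8>3]
(C,R,W): not NE [P2→S gives 7>6; P3→Y gives 8>1]
(C,S,X): not NE [P1→A gives 7>3; P2→P gives 9>3; P3→W gives 6>2]
(C,S,Y): not NE [P1→B gives 8>5; P2→Q gives 8>4; P3→W gives 6>2]
(C,S,Z): not NE [P2→R gives 9>3; P3→W gives 6>1]
(C,S,W): not NE [P1→A gives 9>8]
(D,P,X): not NE [P2→R gives 9>8]
(D,P,Y): not NE [P1→C gives 7>1; P3→X gives 9>3]
(D,P,Z): not NE [P1→B gives 7>0; P3→X gives 9>3]
(D,P,W): not NE [P1→A gives 2>0; P3→X gives 9>5]
(D,Q,X): not NE [P1→A gives 9>4; P2→R gives 9>1]
(D,Q,Y): not NE [P1→B gives 7>3; P2→P gives 8>1]
(D,Q,Z): not NE [P1→C gives 7>4; P2→P gives 5>3]
(D,Q,W): not NE [P1→B gives 9>2; P3→Z gives 7>2]
(D,R,X): not NE [P1→A gives 7>0; P3→Z gives 5>2]
(D,R,Y): not NE [P1→A gives 9>6; P2→P gives 8>5; P3→Z gives 5>2]
(D,R,Z): not NE [P2→P gives 5>0]
(D,R,W): not NE [P1→C gives 9>8; P3→Z gives 5>3]
(D,S,X): not NE [P1→A gives 7>6; P2→R gives 9>4; P3→W gives 7>5]
(D,S,Y): not NE [P1→B gives 8>4; P2→P gives 8>1; P3→W gives 7>1]
(D,S,Z): not NE [P1→C gives 6>5; P2→P gives 5>4; P3→W gives 7>5]
(D,S,W): not NE [P1→A gives 9>2; P2→R gives 6>3]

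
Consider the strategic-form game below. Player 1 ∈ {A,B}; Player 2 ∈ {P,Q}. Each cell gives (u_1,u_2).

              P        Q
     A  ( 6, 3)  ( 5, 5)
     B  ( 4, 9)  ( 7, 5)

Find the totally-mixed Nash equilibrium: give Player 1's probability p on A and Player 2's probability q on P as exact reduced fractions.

(p,q) = (2/3, 1/2)

P1 indiff ⇒ q·6+(1-q)·5 = q·4+(1-q)·7 ⇒ q(2) = (1-q)(2) ⇒ q = 1/2
P2 indiff ⇒ p·3+(1-p)·9 = p·5+(1-p)·5 ⇒ p(-2) = (1-p)(-4) ⇒ p = 2/3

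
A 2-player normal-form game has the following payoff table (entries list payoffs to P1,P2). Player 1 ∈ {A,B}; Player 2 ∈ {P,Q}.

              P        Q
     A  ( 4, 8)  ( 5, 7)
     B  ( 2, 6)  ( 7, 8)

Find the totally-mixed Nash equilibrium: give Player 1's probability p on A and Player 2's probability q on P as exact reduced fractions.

P1 indiff ⇒ q·4+(1-q)·5 = q·2+(1-q)·7 ⇒ q(2) = (1-q)(2) ⇒ q = 1/2
P2 indiff ⇒ p·8+(1-p)·6 = p·7+(1-p)·8 ⇒ p(1) = (1-p)(2) ⇒ p = 2/3

P1 mixes 2/3 on A; P2 mixes 1/2 on P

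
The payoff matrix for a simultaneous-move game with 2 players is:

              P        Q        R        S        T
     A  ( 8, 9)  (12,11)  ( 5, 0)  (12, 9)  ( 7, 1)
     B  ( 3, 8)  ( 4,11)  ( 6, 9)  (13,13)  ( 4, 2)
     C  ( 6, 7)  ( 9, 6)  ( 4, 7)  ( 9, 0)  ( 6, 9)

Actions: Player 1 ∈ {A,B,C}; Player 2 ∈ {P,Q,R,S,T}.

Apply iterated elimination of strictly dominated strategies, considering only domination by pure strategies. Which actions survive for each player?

P1 drop C (A beats it: P:8>6 Q:12>9 R:5>4 S:12>9 T:7>6)
P2 drop P (Q beats it: A:11>9 B:11>8)
P2 drop R (Q beats it: A:11>0 B:11>9)
P2 drop T (Q beats it: A:11>1 B:11>2)
P1→{A,B} P2→{Q,S}

Survivors P1:{A,B} P2:{Q,S}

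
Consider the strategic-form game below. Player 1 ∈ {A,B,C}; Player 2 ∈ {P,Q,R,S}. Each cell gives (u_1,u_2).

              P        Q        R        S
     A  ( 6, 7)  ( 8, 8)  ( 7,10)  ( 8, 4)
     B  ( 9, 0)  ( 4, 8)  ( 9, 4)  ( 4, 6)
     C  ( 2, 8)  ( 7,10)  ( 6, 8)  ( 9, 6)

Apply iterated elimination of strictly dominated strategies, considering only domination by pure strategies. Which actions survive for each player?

IESDS → P1:{A,B} P2:{Q,R}

P2 drop P (Q beats it: A:8>7 B:8>0 C:10>8)
P2 drop S (Q beats it: A:8>4 B:8>6 C:10>6)
P1 drop C (A beats it: Q:8>7 R:7>6)
P1→{A,B} P2→{Q,R}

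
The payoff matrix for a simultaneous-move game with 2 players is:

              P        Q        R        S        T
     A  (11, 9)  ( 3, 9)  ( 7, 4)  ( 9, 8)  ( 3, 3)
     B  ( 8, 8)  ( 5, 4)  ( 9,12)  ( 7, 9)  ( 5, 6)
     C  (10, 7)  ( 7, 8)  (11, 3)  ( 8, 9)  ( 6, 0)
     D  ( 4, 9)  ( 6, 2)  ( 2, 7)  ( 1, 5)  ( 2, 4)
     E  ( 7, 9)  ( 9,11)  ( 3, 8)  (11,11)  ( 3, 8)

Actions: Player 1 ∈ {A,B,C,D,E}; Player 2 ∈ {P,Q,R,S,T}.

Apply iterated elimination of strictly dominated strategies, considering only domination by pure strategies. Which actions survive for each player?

IESDS → P1:{A,C,E} P2:{P,Q,S}

P1 drop B (C beats it: P:10>8 Q:7>5 R:11>9 S:8>7 T:6>5)
P1 drop D (C beats it: P:10>4 Q:7>6 R:11>2 S:8>1 T:6>2)
P2 drop R (P beats it: A:9>4 C:7>3 E:9>8)
P2 drop T (P beats it: A:9>3 C:7>0 E:9>8)
P1→{A,C,E} P2→{P,Q,S}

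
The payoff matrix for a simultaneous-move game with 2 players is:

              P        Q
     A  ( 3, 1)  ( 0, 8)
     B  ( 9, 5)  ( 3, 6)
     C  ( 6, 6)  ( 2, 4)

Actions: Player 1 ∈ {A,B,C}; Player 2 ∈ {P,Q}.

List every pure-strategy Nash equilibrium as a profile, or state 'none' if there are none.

(A,P): not NE [P1→B gives 9>3; P2→Q gives 8>1]
(A,Q): not NE [P1→B gives 3>0]
(B,P): not NE [P2→Q gives 6>5]
(B,Q): NE
(C,P): not NE [P1→B gives 9>6]
(C,Q): not NE [P1→B gives 3>2; P2→P gives 6>4]

PSNE = {(B,Q)}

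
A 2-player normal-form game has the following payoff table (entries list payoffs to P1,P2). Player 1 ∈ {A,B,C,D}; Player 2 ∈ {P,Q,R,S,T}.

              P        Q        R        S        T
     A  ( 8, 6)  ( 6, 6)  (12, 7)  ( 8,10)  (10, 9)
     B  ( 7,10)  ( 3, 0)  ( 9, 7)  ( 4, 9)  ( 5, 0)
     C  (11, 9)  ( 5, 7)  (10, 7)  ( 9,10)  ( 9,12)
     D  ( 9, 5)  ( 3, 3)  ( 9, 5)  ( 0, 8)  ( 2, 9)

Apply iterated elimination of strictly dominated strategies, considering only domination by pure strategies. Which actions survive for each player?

Remaining: P1:{A,C} P2:{S,T}

P1 drop B (A beats it: P:8>7 Q:6>3 R:12>9 S:8>4 T:10>5)
P1 drop D (C beats it: P:11>9 Q:5>3 R:10>9 S:9>0 T:9>2)
P2 drop P (S beats it: A:10>6 C:10>9)
P2 drop Q (S beats it: A:10>6 C:10>7)
P2 drop R (S beats it: A:10>7 C:10>7)
P1→{A,C} P2→{S,T}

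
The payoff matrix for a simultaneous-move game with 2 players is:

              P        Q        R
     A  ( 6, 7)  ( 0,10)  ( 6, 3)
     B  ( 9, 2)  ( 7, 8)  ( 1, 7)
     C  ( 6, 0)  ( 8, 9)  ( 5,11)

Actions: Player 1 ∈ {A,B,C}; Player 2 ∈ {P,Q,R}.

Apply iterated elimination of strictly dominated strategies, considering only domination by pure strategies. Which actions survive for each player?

Remaining: P1:{A,C} P2:{Q,R}

P2 drop P (Q beats it: A:10>7 B:8>2 C:9>0)
P1 drop B (C beats it: Q:8>7 R:5>1)
P1→{A,C} P2→{Q,R}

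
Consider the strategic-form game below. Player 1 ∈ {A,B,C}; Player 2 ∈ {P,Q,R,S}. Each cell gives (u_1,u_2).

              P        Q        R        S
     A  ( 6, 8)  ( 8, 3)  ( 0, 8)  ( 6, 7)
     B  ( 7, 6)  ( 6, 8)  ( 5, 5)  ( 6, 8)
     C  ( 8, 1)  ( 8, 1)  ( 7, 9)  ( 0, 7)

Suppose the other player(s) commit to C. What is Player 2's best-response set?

argmax u_2 = {R}

u_2(P vs C) = 1
u_2(Q vs C) = 1
u_2(R vs C) = 9
u_2(S vs C) = 7
max payoff 9 at {R}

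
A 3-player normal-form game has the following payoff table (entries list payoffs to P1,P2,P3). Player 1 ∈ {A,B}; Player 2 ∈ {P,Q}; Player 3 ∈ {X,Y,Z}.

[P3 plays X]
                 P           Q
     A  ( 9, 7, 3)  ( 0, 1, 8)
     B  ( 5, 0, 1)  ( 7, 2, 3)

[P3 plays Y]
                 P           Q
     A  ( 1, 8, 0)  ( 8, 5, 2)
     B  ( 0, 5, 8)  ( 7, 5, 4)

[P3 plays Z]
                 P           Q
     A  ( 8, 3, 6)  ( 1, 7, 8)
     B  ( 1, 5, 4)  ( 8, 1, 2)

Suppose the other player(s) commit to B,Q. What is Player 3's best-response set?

u_3(X vs B,Q) = 3
u_3(Y vs B,Q) = 4
u_3(Z vs B,Q) = 2
max payoff 4 at {Y}

BR_3 = {Y}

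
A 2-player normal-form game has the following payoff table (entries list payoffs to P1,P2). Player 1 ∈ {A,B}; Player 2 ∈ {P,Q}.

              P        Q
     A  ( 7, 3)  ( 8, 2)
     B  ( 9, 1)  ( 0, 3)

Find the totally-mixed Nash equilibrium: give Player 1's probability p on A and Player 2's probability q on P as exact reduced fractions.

p=2/3, q=4/5

P1 indiff ⇒ q·7+(1-q)·8 = q·9+(1-q)·0 ⇒ q(-2) = (1-q)(-8) ⇒ q = 4/5
P2 indiff ⇒ p·3+(1-p)·1 = p·2+(1-p)·3 ⇒ p(1) = (1-p)(2) ⇒ p = 2/3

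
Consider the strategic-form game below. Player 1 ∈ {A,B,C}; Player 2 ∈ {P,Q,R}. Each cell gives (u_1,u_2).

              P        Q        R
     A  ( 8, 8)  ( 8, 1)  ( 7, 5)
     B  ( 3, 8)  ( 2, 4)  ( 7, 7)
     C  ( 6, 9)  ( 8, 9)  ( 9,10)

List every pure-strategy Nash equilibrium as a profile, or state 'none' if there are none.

NE set: (A,P), (C,R)

(A,P): NE
(A,Q): not NE [P2→P gives 8>1]
(A,R): not NE [P1→C gives 9>7; P2→P gives 8>5]
(B,P): not NE [P1→A gives 8>3]
(B,Q): not NE [P1→C gives 8>2; P2→P gives 8>4]
(B,R): not NE [P1→C gives 9>7; P2→P gives 8>7]
(C,P): not NE [P1→A gives 8>6; P2→R gives 10>9]
(C,Q): not NE [P2→R gives 10>9]
(C,R): NE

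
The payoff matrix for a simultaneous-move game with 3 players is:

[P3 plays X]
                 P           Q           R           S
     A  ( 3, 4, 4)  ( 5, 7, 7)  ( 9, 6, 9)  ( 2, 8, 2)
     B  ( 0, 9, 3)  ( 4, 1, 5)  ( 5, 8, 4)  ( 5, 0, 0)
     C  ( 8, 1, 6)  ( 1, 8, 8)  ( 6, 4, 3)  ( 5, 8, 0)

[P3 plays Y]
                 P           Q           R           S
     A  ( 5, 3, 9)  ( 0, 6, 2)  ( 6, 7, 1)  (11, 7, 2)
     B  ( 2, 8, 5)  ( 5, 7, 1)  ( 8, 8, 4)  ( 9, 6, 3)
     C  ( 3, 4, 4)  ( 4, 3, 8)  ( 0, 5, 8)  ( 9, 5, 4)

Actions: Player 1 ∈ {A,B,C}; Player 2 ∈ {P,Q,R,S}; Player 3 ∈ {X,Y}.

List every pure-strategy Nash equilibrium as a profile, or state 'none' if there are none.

Nash profiles: (A,S,Y), (B,R,Y)

(A,P,X): not NE [P1→C gives 8>3; P2→S gives 8>4; P3→Y gives 9>4]
(A,P,Y): not NE [P2→S gives 7>3]
(A,Q,X): not NE [P2→S gives 8>7]
(A,Q,Y): not NE [P1→B gives 5>0; P2→S gives 7>6; P3→X gives 7>2]
(A,R,X): not NE [P2→S gives 8>6]
(A,R,Y): not NE [P1→B gives 8>6; P3→X gives 9>1]
(A,S,X): not NE [P1→C gives 5>2]
(A,S,Y): NE
(B,P,X): not NE [P1→C gives 8>0; P3→Y gives 5>3]
(B,P,Y): not NE [P1→A gives 5>2]
(B,Q,X): not NE [P1→A gives 5>4; P2→P gives 9>1]
(B,Q,Y): not NE [P2→R gives 8>7; P3→X gives 5>1]
(B,R,X): not NE [P1→A gives 9>5; P2→P gives 9>8]
(B,R,Y): NE
(B,S,X): not NE [P2→P gives 9>0; P3→Y gives 3>0]
(B,S,Y): not NE [P1→A gives 11>9; P2→R gives 8>6]
(C,P,X): not NE [P2→S gives 8>1]
(C,P,Y): not NE [P1→A gives 5>3; P2→S gives 5>4; P3→X gives 6>4]
(C,Q,X): not NE [P1→A gives 5>1]
(C,Q,Y): not NE [P1→B gives 5>4; P2→S gives 5>3]
(C,R,X): not NE [P1→A gives 9>6; P2→S gives 8>4; P3→Y gives 8>3]
(C,R,Y): not NE [P1→B gives 8>0]
(C,S,X): not NE [P3→Y gives 4>0]
(C,S,Y): not NE [P1→A gives 11>9]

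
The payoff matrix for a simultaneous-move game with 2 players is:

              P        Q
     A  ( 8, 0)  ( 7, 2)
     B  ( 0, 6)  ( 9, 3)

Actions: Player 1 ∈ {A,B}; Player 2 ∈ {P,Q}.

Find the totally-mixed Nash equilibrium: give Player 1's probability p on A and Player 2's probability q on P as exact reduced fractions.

p=3/5, q=1/5

P1 indiff ⇒ q·8+(1-q)·7 = q·0+(1-q)·9 ⇒ q(8) = (1-q)(2) ⇒ q = 1/5
P2 indiff ⇒ p·0+(1-p)·6 = p·2+(1-p)·3 ⇒ p(-2) = (1-p)(-3) ⇒ p = 3/5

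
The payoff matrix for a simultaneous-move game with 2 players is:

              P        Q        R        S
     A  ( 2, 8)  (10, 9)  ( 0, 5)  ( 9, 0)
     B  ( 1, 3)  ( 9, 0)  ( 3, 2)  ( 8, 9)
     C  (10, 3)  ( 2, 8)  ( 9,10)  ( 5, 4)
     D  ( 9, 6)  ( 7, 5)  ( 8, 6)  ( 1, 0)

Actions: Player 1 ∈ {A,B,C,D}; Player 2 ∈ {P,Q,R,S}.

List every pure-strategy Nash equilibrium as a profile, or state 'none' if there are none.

(A,P): not NE [P1→C gives 10>2; P2→Q gives 9>8]
(A,Q): NE
(A,R): not NE [P1→C gives 9>0; P2→Q gives 9>5]
(A,S): not NE [P2→Q gives 9>0]
(B,P): not NE [P1→C gives 10>1; P2→S gives 9>3]
(B,Q): not NE [P1→A gives 10>9; P2→S gives 9>0]
(B,R): not NE [P1→C gives 9>3; P2→S gives 9>2]
(B,S): not NE [P1→A gives 9>8]
(C,P): not NE [P2→R gives 10>3]
(C,Q): not NE [P1→A gives 10>2; P2→R gives 10>8]
(C,R): NE
(C,S): not NE [P1→A gives 9>5; P2→R gives 10>4]
(D,P): not NE [P1→C gives 10>9]
(D,Q): not NE [P1→A gives 10>7; P2→R gives 6>5]
(D,R): not NE [P1→C gives 9>8]
(D,S): not NE [P1→A gives 9>1; P2→R gives 6>0]

NE set: (A,Q), (C,R)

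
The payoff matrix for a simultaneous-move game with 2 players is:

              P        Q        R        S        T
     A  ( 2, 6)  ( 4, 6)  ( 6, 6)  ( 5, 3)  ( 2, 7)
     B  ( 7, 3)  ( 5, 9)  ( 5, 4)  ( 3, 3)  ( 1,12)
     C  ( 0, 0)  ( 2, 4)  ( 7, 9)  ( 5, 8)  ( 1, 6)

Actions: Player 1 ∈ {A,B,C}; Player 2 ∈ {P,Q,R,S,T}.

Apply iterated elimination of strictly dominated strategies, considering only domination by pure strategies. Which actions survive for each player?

IESDS → P1:{A,C} P2:{R,T}

P2 drop P (T beats it: A:7>6 B:12>3 C:6>0)
P2 drop Q (T beats it: A:7>6 B:12>9 C:6>4)
P1 drop B (A beats it: R:6>5 S:5>3 T:2>1)
P2 drop S (R beats it: A:6>3 C:9>8)
P1→{A,C} P2→{R,T}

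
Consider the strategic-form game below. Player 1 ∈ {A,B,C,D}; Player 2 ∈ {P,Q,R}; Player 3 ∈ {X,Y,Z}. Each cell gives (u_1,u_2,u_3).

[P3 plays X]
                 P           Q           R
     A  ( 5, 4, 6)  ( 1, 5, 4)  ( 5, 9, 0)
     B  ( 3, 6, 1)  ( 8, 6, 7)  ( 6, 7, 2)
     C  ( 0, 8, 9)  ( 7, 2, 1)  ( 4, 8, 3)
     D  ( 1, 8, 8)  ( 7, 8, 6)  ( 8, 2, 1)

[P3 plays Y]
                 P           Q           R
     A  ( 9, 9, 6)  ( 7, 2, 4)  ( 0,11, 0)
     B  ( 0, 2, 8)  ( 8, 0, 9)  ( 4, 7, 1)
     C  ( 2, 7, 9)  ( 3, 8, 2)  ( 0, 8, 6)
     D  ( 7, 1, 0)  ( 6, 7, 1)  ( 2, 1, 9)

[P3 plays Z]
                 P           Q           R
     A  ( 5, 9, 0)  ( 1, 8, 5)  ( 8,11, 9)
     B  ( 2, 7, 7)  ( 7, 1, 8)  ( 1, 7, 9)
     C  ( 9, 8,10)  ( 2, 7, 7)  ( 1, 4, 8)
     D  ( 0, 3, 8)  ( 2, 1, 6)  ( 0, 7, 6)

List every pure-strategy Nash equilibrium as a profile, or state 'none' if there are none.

(A,P,X): not NE [P2→R gives 9>4]
(A,P,Y): not NE [P2→R gives 11>9]
(A,P,Z): not NE [P1→C gives 9>5; P2→R gives 11>9; P3→Y gives 6>0]
(A,Q,X): not NE [P1→B gives 8>1; P2→R gives 9>5; P3→Z gives 5>4]
(A,Q,Y): not NE [P1→B gives 8>7; P2→R gives 11>2; P3→Z gives 5>4]
(A,Q,Z): not NE [P1→B gives 7>1; P2→R gives 11>8]
(A,R,X): not NE [P1→D gives 8>5; P3→Z gives 9>0]
(A,R,Y): not NE [P1→B gives 4>0; P3→Z gives 9>0]
(A,R,Z): NE
(B,P,X): not NE [P1→A gives 5>3; P2→R gives 7>6; P3→Y gives 8>1]
(B,P,Y): not NE [P1→A gives 9>0; P2→R gives 7>2]
(B,P,Z): not NE [P1→C gives 9>2; P3→Y gives 8>7]
(B,Q,X): not NE [P2→R gives 7>6; P3→Y gives 9>7]
(B,Q,Y): not NE [P2→R gives 7>0]
(B,Q,Z): not NE [P2→R gives 7>1; P3→Y gives 9>8]
(B,R,X): not NE [P1→D gives 8>6; P3→Z gives 9>2]
(B,R,Y): not NE [P3→Z gives 9>1]
(B,R,Z): not NE [P1→A gives 8>1]
(C,P,X): not NE [P1→A gives 5>0; P3→Z gives 10>9]
(C,P,Y): not NE [P1→A gives 9>2; P2→R gives 8>7; P3→Z gives 10>9]
(C,P,Z): NE
(C,Q,X): not NE [P1→B gives 8>7; P2→R gives 8>2; P3→Z gives 7>1]
(C,Q,Y): not NE [P1→B gives 8>3; P3→Z gives 7>2]
(C,Q,Z): not NE [P1→B gives 7>2; P2→P gives 8>7]
(C,R,X): not NE [P1→D gives 8>4; P3→Z gives 8>3]
(C,R,Y): not NE [P1→B gives 4>0; P3→Z gives 8>6]
(C,R,Z): not NE [P1→A gives 8>1; P2→P gives 8>4]
(D,P,X): not NE [P1→A gives 5>1]
(D,P,Y): not NE [P1→A gives 9>7; P2→Q gives 7>1; P3→Z gives 8>0]
(D,P,Z): not NE [P1→C gives 9>0; P2→R gives 7>3]
(D,Q,X): not NE [P1→B gives 8>7]
(D,Q,Y): not NE [P1→B gives 8>6; P3→Z gives 6>1]
(D,Q,Z): not NE [P1→B gives 7>2; P2→R gives 7>1]
(D,R,X): not NE [P2→Q gives 8>2; P3→Y gives 9>1]
(D,R,Y): not NE [P1→B gives 4>2; P2→Q gives 7>1]
(D,R,Z): not NE [P1→A gives 8>0; P3→Y gives 9>6]

Nash profiles: (A,R,Z), (C,P,Z)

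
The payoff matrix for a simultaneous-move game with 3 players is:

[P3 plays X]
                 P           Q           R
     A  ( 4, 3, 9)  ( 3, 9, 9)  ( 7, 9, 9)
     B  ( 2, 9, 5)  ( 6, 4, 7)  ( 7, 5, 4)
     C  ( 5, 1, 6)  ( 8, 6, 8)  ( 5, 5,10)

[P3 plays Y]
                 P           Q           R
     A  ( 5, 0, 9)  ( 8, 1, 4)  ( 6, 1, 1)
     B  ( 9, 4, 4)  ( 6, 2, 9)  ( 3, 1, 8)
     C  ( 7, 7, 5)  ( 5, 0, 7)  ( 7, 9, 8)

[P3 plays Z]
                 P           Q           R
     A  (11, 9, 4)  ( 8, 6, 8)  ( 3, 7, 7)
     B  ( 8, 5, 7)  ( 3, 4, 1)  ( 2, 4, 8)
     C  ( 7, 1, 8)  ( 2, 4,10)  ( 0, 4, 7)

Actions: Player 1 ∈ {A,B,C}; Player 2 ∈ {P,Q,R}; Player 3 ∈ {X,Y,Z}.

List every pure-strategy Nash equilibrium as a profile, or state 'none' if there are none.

(A,P,X): not NE [P1→C gives 5>4; P2→R gives 9>3]
(A,P,Y): not NE [P1→B gives 9>5; P2→R gives 1>0]
(A,P,Z): not NE [P3→Y gives 9>4]
(A,Q,X): not NE [P1→C gives 8>3]
(A,Q,Y): not NE [P3→X gives 9>4]
(A,Q,Z): not NE [P2→P gives 9>6; P3→X gives 9>8]
(A,R,X): NE
(A,R,Y): not NE [P1→C gives 7>6; P3→X gives 9>1]
(A,R,Z): not NE [P2→P gives 9>7; P3→X gives 9>7]
(B,P,X): not NE [P1→C gives 5>2; P3→Z gives 7>5]
(B,P,Y): not NE [P3→Z gives 7>4]
(B,P,Z): not NE [P1→A gives 11>8]
(B,Q,X): not NE [P1→C gives 8>6; P2→P gives 9>4; P3→Y gives 9>7]
(B,Q,Y): not NE [P1→A gives 8>6; P2→P gives 4>2]
(B,Q,Z): not NE [P1→A gives 8>3; P2→P gives 5>4; P3→Y gives 9>1]
(B,R,X): not NE [P2→P gives 9>5; P3→Z gives 8>4]
(B,R,Y): not NE [P1→C gives 7>3; P2→P gives 4>1]
(B,R,Z): not NE [P1→A gives 3>2; P2→P gives 5>4]
(C,P,X): not NE [P2→Q gives 6>1; P3→Z gives 8>6]
(C,P,Y): not NE [P1→B gives 9>7; P2→R gives 9>7; P3→Z gives 8>5]
(C,P,Z): not NE [P1→A gives 11>7; P2→R gives 4>1]
(C,Q,X): not NE [P3→Z gives 10>8]
(C,Q,Y): not NE [P1→A gives 8>5; P2→R gives 9>0; P3→Z gives 10>7]
(C,Q,Z): not NE [P1→A gives 8>2]
(C,R,X): not NE [P1→B gives 7>5; P2→Q gives 6>5]
(C,R,Y): not NE [P3→X gives 10>8]
(C,R,Z): not NE [P1→A gives 3>0; P3→X gives 10>7]

NE set: (A,R,X)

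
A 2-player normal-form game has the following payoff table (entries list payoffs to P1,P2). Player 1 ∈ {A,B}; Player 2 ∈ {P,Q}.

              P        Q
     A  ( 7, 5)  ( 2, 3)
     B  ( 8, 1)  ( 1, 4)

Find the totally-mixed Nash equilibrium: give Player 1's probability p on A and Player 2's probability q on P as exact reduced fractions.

P1 indiff ⇒ q·7+(1-q)·2 = q·8+(1-q)·1 ⇒ q(-1) = (1-q)(-1) ⇒ q = 1/2
P2 indiff ⇒ p·5+(1-p)·1 = p·3+(1-p)·4 ⇒ p(2) = (1-p)(3) ⇒ p = 3/5

P1 mixes 3/5 on A; P2 mixes 1/2 on P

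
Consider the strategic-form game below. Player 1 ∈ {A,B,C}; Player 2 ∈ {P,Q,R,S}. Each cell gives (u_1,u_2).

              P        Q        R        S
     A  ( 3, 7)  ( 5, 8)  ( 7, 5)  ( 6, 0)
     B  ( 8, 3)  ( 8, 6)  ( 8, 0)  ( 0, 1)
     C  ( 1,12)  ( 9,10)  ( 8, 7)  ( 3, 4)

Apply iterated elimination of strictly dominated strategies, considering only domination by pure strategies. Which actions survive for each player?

P2 drop R (P beats it: A:7>5 B:3>0 C:12>7)
P2 drop S (P beats it: A:7>0 B:3>1 C:12>4)
P1 drop A (B beats it: P:8>3 Q:8>5)
P1→{B,C} P2→{P,Q}

IESDS → P1:{B,C} P2:{P,Q}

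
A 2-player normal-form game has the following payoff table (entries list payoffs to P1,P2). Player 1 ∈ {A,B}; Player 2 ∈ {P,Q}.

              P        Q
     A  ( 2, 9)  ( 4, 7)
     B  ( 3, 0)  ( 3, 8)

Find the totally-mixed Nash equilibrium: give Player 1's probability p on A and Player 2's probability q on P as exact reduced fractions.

P1 indiff ⇒ q·2+(1-q)·4 = q·3+(1-q)·3 ⇒ q(-1) = (1-q)(-1) ⇒ q = 1/2
P2 indiff ⇒ p·9+(1-p)·0 = p·7+(1-p)·8 ⇒ p(2) = (1-p)(8) ⇒ p = 4/5

P1 mixes 4/5 on A; P2 mixes 1/2 on P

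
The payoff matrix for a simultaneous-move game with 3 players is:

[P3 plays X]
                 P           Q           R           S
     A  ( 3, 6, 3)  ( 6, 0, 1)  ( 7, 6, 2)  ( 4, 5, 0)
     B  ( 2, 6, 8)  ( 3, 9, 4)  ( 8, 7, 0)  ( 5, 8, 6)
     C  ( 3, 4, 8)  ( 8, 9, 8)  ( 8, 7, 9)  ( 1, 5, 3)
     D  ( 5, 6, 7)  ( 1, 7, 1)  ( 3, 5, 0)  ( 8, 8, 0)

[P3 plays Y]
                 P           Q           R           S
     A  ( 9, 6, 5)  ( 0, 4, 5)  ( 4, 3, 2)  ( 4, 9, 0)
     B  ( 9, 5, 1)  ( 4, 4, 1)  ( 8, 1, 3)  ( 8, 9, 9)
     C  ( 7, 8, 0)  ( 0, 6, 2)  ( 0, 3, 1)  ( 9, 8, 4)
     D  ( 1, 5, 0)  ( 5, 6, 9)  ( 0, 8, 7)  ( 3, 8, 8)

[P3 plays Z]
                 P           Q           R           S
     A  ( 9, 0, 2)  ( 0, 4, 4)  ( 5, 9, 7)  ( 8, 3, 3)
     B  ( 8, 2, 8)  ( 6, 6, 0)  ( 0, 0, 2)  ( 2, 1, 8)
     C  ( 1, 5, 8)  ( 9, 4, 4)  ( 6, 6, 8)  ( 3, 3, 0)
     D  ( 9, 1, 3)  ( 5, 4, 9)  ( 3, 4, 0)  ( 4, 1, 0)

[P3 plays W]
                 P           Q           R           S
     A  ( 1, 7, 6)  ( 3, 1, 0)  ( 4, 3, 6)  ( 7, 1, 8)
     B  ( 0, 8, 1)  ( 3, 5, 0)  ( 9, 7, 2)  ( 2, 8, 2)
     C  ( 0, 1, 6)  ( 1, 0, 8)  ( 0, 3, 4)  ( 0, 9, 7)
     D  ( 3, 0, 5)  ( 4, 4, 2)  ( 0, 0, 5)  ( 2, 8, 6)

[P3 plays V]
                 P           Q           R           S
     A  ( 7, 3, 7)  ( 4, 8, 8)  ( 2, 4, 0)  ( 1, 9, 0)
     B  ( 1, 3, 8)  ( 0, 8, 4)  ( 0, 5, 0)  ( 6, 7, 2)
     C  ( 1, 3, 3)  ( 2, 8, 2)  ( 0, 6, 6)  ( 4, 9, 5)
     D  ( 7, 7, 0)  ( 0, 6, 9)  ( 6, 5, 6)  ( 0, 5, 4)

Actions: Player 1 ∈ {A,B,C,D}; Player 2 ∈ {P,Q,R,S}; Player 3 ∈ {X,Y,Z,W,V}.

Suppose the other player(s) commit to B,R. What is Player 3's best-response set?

P3 best: {Y}

u_3(X vs B,R) = 0
u_3(Y vs B,R) = 3
u_3(Z vs B,R) = 2
u_3(W vs B,R) = 2
u_3(V vs B,R) = 0
max payoff 3 at {Y}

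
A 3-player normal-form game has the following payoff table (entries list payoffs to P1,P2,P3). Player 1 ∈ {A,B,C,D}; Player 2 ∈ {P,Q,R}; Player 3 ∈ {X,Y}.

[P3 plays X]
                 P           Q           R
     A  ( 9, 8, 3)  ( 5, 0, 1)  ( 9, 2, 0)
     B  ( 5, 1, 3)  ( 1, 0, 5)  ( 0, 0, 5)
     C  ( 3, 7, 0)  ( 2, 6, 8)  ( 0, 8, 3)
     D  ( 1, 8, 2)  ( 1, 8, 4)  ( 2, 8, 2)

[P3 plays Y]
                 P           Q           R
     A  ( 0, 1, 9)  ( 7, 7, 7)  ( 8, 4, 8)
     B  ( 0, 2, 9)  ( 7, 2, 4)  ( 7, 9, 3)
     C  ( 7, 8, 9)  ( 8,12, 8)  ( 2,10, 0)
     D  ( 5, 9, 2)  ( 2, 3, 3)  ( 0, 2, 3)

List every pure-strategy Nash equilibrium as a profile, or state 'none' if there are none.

PSNE = {(C,Q,Y)}

(A,P,X): not NE [P3→Y gives 9>3]
(A,P,Y): not NE [P1→C gives 7>0; P2→Q gives 7>1]
(A,Q,X): not NE [P2→P gives 8>0; P3→Y gives 7>1]
(A,Q,Y): not NE [P1→C gives 8>7]
(A,R,X): not NE [P2→P gives 8>2; P3→Y gives 8>0]
(A,R,Y): not NE [P2→Q gives 7>4]
(B,P,X): not NE [P1→A gives 9>5; P3→Y gives 9>3]
(B,P,Y): not NE [P1→C gives 7>0; P2→R gives 9>2]
(B,Q,X): not NE [P1→A gives 5>1; P2→P gives 1>0]
(B,Q,Y): not NE [P1→C gives 8>7; P2→R gives 9>2; P3→X gives 5>4]
(B,R,X): not NE [P1→A gives 9>0; P2→P gives 1>0]
(B,R,Y): not NE [P1→A gives 8>7; P3→X gives 5>3]
(C,P,X): not NE [P1→A gives 9>3; P2→R gives 8>7; P3→Y gives 9>0]
(C,P,Y): not NE [P2→Q gives 12>8]
(C,Q,X): not NE [P1→A gives 5>2; P2→R gives 8>6]
(C,Q,Y): NE
(C,R,X): not NE [P1→A gives 9>0]
(C,R,Y): not NE [P1→A gives 8>2; P2→Q gives 12>10; P3→X gives 3>0]
(D,P,X): not NE [P1→A gives 9>1]
(D,P,Y): not NE [P1→C gives 7>5]
(D,Q,X): not NE [P1→A gives 5>1]
(D,Q,Y): not NE [P1→C gives 8>2; P2→P gives 9>3; P3→X gives 4>3]
(D,R,X): not NE [P1→A gives 9>2; P3→Y gives 3>2]
(D,R,Y): not NE [P1→A gives 8>0; P2→P gives 9>2]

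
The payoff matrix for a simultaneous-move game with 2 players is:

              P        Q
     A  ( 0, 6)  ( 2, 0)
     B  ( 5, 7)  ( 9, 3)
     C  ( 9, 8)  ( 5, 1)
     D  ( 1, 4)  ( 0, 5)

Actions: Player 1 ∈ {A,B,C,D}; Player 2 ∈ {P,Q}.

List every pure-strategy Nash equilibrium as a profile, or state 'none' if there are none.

(A,P): not NE [P1→C gives 9>0]
(A,Q): not NE [P1→B gives 9>2; P2→P gives 6>0]
(B,P): not NE [P1→C gives 9>5]
(B,Q): not NE [P2→P gives 7>3]
(C,P): NE
(C,Q): not NE [P1→B gives 9>5; P2→P gives 8>1]
(D,P): not NE [P1→C gives 9>1; P2→Q gives 5>4]
(D,Q): not NE [P1→B gives 9>0]

PSNE = {(C,P)}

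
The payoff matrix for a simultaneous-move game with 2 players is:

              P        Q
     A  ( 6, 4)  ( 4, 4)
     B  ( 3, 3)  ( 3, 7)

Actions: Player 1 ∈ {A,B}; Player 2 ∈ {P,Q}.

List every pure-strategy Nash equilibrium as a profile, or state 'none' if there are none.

(A,P): NE
(A,Q): NE
(B,P): not NE [P1→A gives 6>3; P2→Q gives 7>3]
(B,Q): not NE [P1→A gives 4>3]

PSNE = {(A,P), (A,Q)}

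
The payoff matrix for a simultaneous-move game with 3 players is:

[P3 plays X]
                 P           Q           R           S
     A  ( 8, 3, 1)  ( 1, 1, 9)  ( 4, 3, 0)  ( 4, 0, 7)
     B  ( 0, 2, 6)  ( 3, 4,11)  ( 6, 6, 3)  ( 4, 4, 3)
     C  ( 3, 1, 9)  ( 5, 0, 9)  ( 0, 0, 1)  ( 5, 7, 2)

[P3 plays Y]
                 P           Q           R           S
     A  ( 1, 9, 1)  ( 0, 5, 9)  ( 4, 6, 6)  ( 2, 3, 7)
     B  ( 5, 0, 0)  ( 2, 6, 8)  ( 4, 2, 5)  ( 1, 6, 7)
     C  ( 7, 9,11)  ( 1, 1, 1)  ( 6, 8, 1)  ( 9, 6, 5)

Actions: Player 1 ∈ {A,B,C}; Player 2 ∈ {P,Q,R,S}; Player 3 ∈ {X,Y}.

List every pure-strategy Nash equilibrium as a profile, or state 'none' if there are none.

(A,P,X): NE
(A,P,Y): not NE [P1→C gives 7>1]
(A,Q,X): not NE [P1→C gives 5>1; P2→R gives 3>1]
(A,Q,Y): not NE [P1→B gives 2>0; P2→P gives 9>5]
(A,R,X): not NE [P1→B gives 6>4; P3→Y gives 6>0]
(A,R,Y): not NE [P1→C gives 6>4; P2→P gives 9>6]
(A,S,X): not NE [P1→C gives 5>4; P2→R gives 3>0]
(A,S,Y): not NE [P1→C gives 9>2; P2→P gives 9>3]
(B,P,X): not NE [P1→A gives 8>0; P2→R gives 6>2]
(B,P,Y): not NE [P1→C gives 7>5; P2→S gives 6>0; P3→X gives 6>0]
(B,Q,X): not NE [P1→C gives 5>3; P2→R gives 6>4]
(B,Q,Y): not NE [P3→X gives 11>8]
(B,R,X): not NE [P3→Y gives 5>3]
(B,R,Y): not NE [P1→C gives 6>4; P2→S gives 6>2]
(B,S,X): not NE [P1→C gives 5>4; P2→R gives 6>4; P3→Y gives 7>3]
(B,S,Y): not NE [P1→C gives 9>1]
(C,P,X): not NE [P1→A gives 8>3; P2→S gives 7>1; P3→Y gives 11>9]
(C,P,Y): NE
(C,Q,X): not NE [P2→S gives 7>0]
(C,Q,Y): not NE [P1→B gives 2>1; P2→P gives 9>1; P3→X gives 9>1]
(C,R,X): not NE [P1→B gives 6>0; P2→S gives 7>0]
(C,R,Y): not NE [P2→P gives 9>8]
(C,S,X): not NE [P3→Y gives 5>2]
(C,S,Y): not NE [P2→P gives 9>6]

Nash profiles: (A,P,X), (C,P,Y)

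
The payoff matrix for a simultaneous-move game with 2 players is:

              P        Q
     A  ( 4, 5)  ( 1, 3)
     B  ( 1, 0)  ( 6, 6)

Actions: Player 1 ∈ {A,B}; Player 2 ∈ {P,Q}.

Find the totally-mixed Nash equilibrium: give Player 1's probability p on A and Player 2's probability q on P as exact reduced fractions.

P1 indiff ⇒ q·4+(1-q)·1 = q·1+(1-q)·6 ⇒ q(3) = (1-q)(5) ⇒ q = 5/8
P2 indiff ⇒ p·5+(1-p)·0 = p·3+(1-p)·6 ⇒ p(2) = (1-p)(6) ⇒ p = 3/4

P1 mixes 3/4 on A; P2 mixes 5/8 on P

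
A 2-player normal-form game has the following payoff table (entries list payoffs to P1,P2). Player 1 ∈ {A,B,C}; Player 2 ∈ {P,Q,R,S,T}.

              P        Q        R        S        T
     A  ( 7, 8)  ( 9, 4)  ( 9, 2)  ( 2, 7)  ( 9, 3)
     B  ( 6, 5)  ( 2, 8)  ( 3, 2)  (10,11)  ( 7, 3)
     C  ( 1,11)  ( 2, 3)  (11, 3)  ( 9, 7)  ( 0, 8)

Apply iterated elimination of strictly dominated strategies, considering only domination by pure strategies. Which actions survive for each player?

IESDS → P1:{A,B} P2:{P,S}

P2 drop Q (S beats it: A:7>4 B:11>8 C:7>3)
P2 drop R (P beats it: A:8>2 B:5>2 C:11>3)
P1 drop C (B beats it: P:6>1 S:10>9 T:7>0)
P2 drop T (P beats it: A:8>3 B:5>3)
P1→{A,B} P2→{P,S}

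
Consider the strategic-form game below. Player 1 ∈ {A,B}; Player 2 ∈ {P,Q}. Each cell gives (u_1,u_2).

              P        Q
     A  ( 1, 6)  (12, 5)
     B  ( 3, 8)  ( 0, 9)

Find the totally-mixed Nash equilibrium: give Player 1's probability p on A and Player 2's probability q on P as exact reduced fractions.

p=1/2, q=6/7

P1 indiff ⇒ q·1+(1-q)·12 = q·3+(1-q)·0 ⇒ q(-2) = (1-q)(-12) ⇒ q = 6/7
P2 indiff ⇒ p·6+(1-p)·8 = p·5+(1-p)·9 ⇒ p(1) = (1-p)(1) ⇒ p = 1/2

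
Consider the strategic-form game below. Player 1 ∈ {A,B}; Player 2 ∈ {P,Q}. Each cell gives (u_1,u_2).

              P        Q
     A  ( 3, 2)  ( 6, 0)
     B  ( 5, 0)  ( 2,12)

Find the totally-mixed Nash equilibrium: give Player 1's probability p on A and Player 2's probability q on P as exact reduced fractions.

(p,q) = (6/7, 2/3)

P1 indiff ⇒ q·3+(1-q)·6 = q·5+(1-q)·2 ⇒ q(-2) = (1-q)(-4) ⇒ q = 2/3
P2 indiff ⇒ p·2+(1-p)·0 = p·0+(1-p)·12 ⇒ p(2) = (1-p)(12) ⇒ p = 6/7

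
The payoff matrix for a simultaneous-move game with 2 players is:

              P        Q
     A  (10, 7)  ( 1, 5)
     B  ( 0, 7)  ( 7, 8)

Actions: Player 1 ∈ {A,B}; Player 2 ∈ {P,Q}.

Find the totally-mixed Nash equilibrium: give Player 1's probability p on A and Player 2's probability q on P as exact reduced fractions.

P1 indiff ⇒ q·10+(1-q)·1 = q·0+(1-q)·7 ⇒ q(10) = (1-q)(6) ⇒ q = 3/8
P2 indiff ⇒ p·7+(1-p)·7 = p·5+(1-p)·8 ⇒ p(2) = (1-p)(1) ⇒ p = 1/3

(p,q) = (1/3, 3/8)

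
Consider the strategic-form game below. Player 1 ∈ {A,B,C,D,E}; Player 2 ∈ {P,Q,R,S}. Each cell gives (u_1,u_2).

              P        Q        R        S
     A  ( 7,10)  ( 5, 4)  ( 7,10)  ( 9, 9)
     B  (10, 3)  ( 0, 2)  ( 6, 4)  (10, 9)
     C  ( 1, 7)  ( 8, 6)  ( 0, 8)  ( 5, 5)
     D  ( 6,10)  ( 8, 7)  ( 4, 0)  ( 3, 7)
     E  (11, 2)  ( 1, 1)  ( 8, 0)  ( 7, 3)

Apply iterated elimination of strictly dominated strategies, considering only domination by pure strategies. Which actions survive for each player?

P2 drop Q (P beats it: A:10>4 B:3>2 C:7>6 D:10>7 E:2>1)
P1 drop C (A beats it: P:7>1 R:7>0 S:9>5)
P1 drop D (A beats it: P:7>6 R:7>4 S:9>3)
P1→{A,B,E} P2→{P,R,S}

Survivors P1:{A,B,E} P2:{P,R,S}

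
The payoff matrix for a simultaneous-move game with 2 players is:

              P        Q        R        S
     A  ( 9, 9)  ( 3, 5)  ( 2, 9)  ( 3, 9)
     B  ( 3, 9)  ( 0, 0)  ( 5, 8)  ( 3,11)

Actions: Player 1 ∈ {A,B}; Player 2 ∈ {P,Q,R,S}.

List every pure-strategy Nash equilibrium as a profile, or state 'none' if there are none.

(A,P): NE
(A,Q): not NE [P2→S gives 9>5]
(A,R): not NE [P1→B gives 5>2]
(A,S): NE
(B,P): not NE [P1→A gives 9>3; P2→S gives 11>9]
(B,Q): not NE [P1→A gives 3>0; P2→S gives 11>0]
(B,R): not NE [P2→S gives 11>8]
(B,S): NE

PSNE = {(A,P), (A,S), (B,S)}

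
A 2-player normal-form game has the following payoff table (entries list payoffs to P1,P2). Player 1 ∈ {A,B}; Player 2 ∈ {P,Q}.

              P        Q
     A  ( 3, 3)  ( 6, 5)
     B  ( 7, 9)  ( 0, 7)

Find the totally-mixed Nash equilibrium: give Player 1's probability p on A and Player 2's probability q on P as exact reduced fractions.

P1 indiff ⇒ q·3+(1-q)·6 = q·7+(1-q)·0 ⇒ q(-4) = (1-q)(-6) ⇒ q = 3/5
P2 indiff ⇒ p·3+(1-p)·9 = p·5+(1-p)·7 ⇒ p(-2) = (1-p)(-2) ⇒ p = 1/2

P1 mixes 1/2 on A; P2 mixes 3/5 on P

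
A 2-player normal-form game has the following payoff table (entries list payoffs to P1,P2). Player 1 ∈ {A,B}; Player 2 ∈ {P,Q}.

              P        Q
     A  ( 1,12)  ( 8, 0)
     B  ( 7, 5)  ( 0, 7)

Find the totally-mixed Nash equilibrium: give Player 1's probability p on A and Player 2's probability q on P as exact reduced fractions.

(p,q) = (1/7, 4/7)

P1 indiff ⇒ q·1+(1-q)·8 = q·7+(1-q)·0 ⇒ q(-6) = (1-q)(-8) ⇒ q = 4/7
P2 indiff ⇒ p·12+(1-p)·5 = p·0+(1-p)·7 ⇒ p(12) = (1-p)(2) ⇒ p = 1/7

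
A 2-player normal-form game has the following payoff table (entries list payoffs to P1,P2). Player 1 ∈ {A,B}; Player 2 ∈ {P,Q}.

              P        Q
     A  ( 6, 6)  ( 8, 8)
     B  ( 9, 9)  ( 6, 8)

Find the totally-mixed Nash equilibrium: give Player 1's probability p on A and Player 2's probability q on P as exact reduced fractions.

P1 indiff ⇒ q·6+(1-q)·8 = q·9+(1-q)·6 ⇒ q(-3) = (1-q)(-2) ⇒ q = 2/5
P2 indiff ⇒ p·6+(1-p)·9 = p·8+(1-p)·8 ⇒ p(-2) = (1-p)(-1) ⇒ p = 1/3

P1 mixes 1/3 on A; P2 mixes 2/5 on P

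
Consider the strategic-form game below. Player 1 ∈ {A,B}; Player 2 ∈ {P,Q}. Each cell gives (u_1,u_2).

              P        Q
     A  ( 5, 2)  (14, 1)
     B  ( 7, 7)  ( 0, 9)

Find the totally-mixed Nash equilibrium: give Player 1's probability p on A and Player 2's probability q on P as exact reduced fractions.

P1 mixes 2/3 on A; P2 mixes 7/8 on P

P1 indiff ⇒ q·5+(1-q)·14 = q·7+(1-q)·0 ⇒ q(-2) = (1-q)(-14) ⇒ q = 7/8
P2 indiff ⇒ p·2+(1-p)·7 = p·1+(1-p)·9 ⇒ p(1) = (1-p)(2) ⇒ p = 2/3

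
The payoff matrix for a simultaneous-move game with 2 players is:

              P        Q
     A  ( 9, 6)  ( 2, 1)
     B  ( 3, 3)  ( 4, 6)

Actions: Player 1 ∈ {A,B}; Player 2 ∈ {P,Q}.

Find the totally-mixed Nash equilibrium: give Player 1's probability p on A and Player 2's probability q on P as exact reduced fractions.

P1 indiff ⇒ q·9+(1-q)·2 = q·3+(1-q)·4 ⇒ q(6) = (1-q)(2) ⇒ q = 1/4
P2 indiff ⇒ p·6+(1-p)·3 = p·1+(1-p)·6 ⇒ p(5) = (1-p)(3) ⇒ p = 3/8

P1 mixes 3/8 on A; P2 mixes 1/4 on P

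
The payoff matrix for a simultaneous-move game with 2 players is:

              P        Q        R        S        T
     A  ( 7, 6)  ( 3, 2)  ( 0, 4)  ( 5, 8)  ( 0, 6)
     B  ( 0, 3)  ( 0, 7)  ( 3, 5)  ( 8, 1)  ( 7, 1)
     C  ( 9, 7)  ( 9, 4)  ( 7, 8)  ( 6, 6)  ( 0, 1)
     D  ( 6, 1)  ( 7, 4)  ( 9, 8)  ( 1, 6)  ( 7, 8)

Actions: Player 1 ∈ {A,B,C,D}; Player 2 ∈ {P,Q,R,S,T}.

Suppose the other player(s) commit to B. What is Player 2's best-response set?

u_2(P vs B) = 3
u_2(Q vs B) = 7
u_2(R vs B) = 5
u_2(S vs B) = 1
u_2(T vs B) = 1
max payoff 7 at {Q}

argmax u_2 = {Q}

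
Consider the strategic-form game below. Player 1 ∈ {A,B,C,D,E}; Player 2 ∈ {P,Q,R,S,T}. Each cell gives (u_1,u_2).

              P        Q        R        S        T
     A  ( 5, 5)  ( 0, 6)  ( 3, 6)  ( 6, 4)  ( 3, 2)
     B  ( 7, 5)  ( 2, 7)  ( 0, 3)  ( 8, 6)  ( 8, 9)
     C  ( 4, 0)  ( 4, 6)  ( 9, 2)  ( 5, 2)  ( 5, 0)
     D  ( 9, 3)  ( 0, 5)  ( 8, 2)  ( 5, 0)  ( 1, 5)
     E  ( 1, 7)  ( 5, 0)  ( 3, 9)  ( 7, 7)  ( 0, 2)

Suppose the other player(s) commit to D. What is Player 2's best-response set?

argmax u_2 = {Q,T}

u_2(P vs D) = 3
u_2(Q vs D) = 5
u_2(R vs D) = 2
u_2(S vs D) = 0
u_2(T vs D) = 5
max payoff 5 at {Q,T}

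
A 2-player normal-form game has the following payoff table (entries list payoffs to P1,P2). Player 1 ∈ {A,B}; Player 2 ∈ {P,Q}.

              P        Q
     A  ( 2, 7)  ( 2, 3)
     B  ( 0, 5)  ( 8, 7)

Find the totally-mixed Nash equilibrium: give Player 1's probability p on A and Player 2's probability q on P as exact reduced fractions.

P1 indiff ⇒ q·2+(1-q)·2 = q·0+(1-q)·8 ⇒ q(2) = (1-q)(6) ⇒ q = 3/4
P2 indiff ⇒ p·7+(1-p)·5 = p·3+(1-p)·7 ⇒ p(4) = (1-p)(2) ⇒ p = 1/3

(p,q) = (1/3, 3/4)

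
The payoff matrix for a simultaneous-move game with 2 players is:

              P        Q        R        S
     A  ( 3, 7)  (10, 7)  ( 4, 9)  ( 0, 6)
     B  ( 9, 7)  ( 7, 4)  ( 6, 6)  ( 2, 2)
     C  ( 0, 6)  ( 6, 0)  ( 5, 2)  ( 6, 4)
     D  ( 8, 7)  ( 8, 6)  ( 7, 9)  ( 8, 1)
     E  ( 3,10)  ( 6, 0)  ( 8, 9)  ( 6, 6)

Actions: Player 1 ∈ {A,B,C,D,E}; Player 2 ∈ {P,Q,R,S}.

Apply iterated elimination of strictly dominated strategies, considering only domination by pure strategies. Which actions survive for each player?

Survivors P1:{B,D,E} P2:{P,R}

P1 drop C (D beats it: P:8>0 Q:8>6 R:7>5 S:8>6)
P2 drop Q (R beats it: A:9>7 B:6>4 D:9>6 E:9>0)
P1 drop A (B beats it: P:9>3 R:6>4 S:2>0)
P2 drop S (P beats it: B:7>2 D:7>1 E:10>6)
P1→{B,D,E} P2→{P,R}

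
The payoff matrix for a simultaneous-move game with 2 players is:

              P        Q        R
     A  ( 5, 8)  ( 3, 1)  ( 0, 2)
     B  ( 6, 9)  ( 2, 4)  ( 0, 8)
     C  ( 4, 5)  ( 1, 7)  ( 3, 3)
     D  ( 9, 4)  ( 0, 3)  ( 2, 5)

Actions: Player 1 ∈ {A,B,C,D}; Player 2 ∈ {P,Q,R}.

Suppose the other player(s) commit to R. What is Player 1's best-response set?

u_1(A vs R) = 0
u_1(B vs R) = 0
u_1(C vs R) = 3
u_1(D vs R) = 2
max payoff 3 at {C}

P1 best: {C}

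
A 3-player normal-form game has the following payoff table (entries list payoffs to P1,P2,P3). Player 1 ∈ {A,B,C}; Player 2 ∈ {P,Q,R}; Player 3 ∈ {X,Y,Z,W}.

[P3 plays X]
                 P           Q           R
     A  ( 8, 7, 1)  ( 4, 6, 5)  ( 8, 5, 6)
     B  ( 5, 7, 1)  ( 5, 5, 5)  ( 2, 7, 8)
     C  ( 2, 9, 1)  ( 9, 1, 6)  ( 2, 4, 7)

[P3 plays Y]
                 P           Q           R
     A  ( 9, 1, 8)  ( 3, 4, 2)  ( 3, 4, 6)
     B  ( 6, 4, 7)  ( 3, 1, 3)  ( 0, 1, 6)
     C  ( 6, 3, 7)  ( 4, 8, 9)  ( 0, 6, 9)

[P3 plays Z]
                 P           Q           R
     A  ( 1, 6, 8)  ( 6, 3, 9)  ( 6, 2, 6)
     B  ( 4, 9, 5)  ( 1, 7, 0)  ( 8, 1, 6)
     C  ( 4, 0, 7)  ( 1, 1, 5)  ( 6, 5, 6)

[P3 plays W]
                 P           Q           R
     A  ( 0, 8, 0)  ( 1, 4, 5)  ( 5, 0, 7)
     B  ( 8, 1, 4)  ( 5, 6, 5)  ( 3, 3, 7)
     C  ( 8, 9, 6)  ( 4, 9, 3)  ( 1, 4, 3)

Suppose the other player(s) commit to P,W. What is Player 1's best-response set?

u_1(A vs P,W) = 0
u_1(B vs P,W) = 8
u_1(C vs P,W) = 8
max payoff 8 at {B,C}

BR_1 = {B,C}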